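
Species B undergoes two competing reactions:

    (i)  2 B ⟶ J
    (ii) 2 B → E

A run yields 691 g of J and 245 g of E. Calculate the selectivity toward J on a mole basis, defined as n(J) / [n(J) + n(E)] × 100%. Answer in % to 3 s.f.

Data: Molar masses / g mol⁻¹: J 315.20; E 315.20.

n(J) = 691 / 315.20 = 2.192 mol
n(E) = 245 / 315.20 = 0.7773 mol
selectivity = 2.192/(2.192+0.7773) × 100 = 73.82 %

73.8 %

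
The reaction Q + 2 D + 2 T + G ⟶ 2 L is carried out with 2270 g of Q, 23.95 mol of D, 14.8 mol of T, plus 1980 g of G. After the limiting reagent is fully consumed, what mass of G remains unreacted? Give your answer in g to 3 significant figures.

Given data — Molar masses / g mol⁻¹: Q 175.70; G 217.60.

n(Q) = 2270 / 175.70 = 12.92 mol
n(D) = 23.95 mol
n(T) = 14.80 mol
n(G) = 1980 / 217.60 = 9.099 mol
n/ν → Q: 12.92, D: 11.98, T: 7.400, G: 9.099; T is limiting.
G consumed = (1/2) × 14.80 = 7.400 mol
G remaining = 9.099 − 7.400 = 1.699 mol
mass = 1.699 × 217.60 = 369.7 g

370 g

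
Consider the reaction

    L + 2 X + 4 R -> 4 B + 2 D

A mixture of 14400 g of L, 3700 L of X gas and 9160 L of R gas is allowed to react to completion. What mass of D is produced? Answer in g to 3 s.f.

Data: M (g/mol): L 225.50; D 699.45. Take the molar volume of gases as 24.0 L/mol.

n(L) = 14400 / 225.50 = 63.86 mol
n(X) = 3700 / 24.0 = 154.2 mol
n(R) = 9160 / 24.0 = 381.7 mol
n/ν for L = 63.86/1 = 63.86
n/ν for X = 154.2/2 = 77.10
n/ν for R = 381.7/4 = 95.43
Smallest n/ν is L → limiting reagent.
n(D) = (2/1) × 63.86 = 127.7 mol
mass = 127.7 × 699.45 = 89320 g

89300 g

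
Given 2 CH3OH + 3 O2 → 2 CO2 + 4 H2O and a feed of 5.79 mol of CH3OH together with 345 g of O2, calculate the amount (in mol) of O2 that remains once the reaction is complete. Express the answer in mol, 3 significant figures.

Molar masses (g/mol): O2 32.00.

n(CH3OH) = 5.790 mol
n(O2) = 345.0 / 32.00 = 10.78 mol
n/ν for CH3OH = 5.790/2 = 2.895
n/ν for O2 = 10.78/3 = 3.593
Smallest n/ν is CH3OH → limiting reagent.
O2 consumed = (3/2) × 5.790 = 8.685 mol
O2 remaining = 10.78 − 8.685 = 2.095 mol

2.10 mol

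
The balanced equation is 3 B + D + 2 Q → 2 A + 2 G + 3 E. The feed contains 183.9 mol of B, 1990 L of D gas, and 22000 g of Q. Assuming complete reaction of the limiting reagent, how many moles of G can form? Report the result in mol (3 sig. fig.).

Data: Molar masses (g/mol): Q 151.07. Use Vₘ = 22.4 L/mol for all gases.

123 mol

n(B) = 183.9 mol
n(D) = 1990 / 22.4 = 88.84 mol
n(Q) = 22000 / 151.07 = 145.6 mol
n/ν for B = 183.9/3 = 61.30
n/ν for D = 88.84/1 = 88.84
n/ν for Q = 145.6/2 = 72.80
Smallest n/ν is B → limiting reagent.
n(G) = (2/3) × 183.9 = 122.6 mol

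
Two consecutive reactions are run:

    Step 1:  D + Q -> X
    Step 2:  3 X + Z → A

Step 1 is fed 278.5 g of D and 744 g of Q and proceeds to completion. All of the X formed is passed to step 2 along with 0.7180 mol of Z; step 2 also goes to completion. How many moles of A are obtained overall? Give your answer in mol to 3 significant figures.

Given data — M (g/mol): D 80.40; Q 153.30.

Step 1:
n(D) = 278.5 / 80.40 = 3.464 mol
n(Q) = 744.0 / 153.30 = 4.853 mol
n/ν for D = 3.464/1 = 3.464
n/ν for Q = 4.853/1 = 4.853
Smallest n/ν is D → limiting reagent.
n(X) produced = (1/1) × 3.464 = 3.464 mol
Step 2:
n(X) available = 3.464 mol
n(Z) = 0.7180 mol
n/ν for X = 3.464/3 = 1.155
n/ν for Z = 0.7180/1 = 0.7180
Smallest n/ν is Z → limiting reagent.
n(A) = (1/1) × 0.7180 = 0.7180 mol

0.718 mol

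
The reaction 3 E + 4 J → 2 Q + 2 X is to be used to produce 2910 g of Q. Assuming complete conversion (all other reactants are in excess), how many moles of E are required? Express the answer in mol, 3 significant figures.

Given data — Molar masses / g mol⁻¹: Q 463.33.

n(Q) = 2910 / 463.33 = 6.281 mol
n(E) = (3/2) × 6.281 = 9.422 mol

9.42 mol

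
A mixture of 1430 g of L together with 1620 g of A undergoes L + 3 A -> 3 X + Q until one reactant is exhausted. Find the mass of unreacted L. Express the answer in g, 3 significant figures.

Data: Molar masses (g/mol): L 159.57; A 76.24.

300 g

n(L) = 1430 / 159.57 = 8.962 mol
n(A) = 1620 / 76.24 = 21.25 mol
n/ν → L: 8.962, A: 7.083; A is limiting.
L consumed = (1/3) × 21.25 = 7.083 mol
L remaining = 8.962 − 7.083 = 1.879 mol
mass = 1.879 × 159.57 = 299.8 g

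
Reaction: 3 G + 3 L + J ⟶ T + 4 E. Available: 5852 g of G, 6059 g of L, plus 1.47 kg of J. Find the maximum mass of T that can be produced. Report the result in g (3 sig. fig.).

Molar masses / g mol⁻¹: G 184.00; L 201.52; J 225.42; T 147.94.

965 g

n(G) = 5852 / 184.00 = 31.80 mol
n(L) = 6059 / 201.52 = 30.07 mol
n(J) = 1.470×1000 / 225.42 = 6.521 mol
n/ν for G = 31.80/3 = 10.60
n/ν for L = 30.07/3 = 10.02
n/ν for J = 6.521/1 = 6.521
Smallest n/ν is J → limiting reagent.
n(T) = (1/1) × 6.521 = 6.521 mol
mass = 6.521 × 147.94 = 964.7 g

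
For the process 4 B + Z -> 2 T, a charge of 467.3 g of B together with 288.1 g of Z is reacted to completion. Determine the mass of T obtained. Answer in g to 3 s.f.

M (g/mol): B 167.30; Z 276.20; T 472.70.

n(B) = 467.3 / 167.30 = 2.793 mol
n(Z) = 288.1 / 276.20 = 1.043 mol
n/ν for B = 2.793/4 = 0.6983
n/ν for Z = 1.043/1 = 1.043
Smallest n/ν is B → limiting reagent.
n(T) = (2/4) × 2.793 = 1.397 mol
mass = 1.397 × 472.70 = 660.4 g

660 g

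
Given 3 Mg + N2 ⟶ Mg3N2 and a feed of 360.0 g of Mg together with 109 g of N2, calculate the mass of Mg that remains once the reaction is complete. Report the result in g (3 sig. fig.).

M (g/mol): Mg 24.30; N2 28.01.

n(Mg) = 360.0 / 24.30 = 14.81 mol
n(N2) = 109.0 / 28.01 = 3.891 mol
n/ν for Mg = 14.81/3 = 4.937
n/ν for N2 = 3.891/1 = 3.891
Smallest n/ν is N2 → limiting reagent.
Mg consumed = (3/1) × 3.891 = 11.67 mol
Mg remaining = 14.81 − 11.67 = 3.140 mol
mass = 3.140 × 24.30 = 76.30 g

76.3 g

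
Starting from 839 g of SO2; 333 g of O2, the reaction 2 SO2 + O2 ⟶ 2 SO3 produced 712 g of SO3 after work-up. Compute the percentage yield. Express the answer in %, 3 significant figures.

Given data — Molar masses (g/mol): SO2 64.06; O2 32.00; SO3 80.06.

n(SO2) = 839.0 / 64.06 = 13.10 mol
n(O2) = 333.0 / 32.00 = 10.41 mol
n/ν for SO2 = 13.10/2 = 6.550
n/ν for O2 = 10.41/1 = 10.41
Smallest n/ν is SO2 → limiting reagent.
theoretical n(SO3) = (2/2) × 13.10 = 13.10 mol → 1049 g
% yield = 712 / 1049 × 100 = 67.87 %

67.9 %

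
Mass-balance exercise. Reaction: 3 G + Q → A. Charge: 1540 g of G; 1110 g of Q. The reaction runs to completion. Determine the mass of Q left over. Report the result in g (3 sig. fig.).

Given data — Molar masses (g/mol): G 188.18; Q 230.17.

482 g

n(G) = 1540 / 188.18 = 8.184 mol
n(Q) = 1110 / 230.17 = 4.823 mol
n/ν for G = 8.184/3 = 2.728
n/ν for Q = 4.823/1 = 4.823
Smallest n/ν is G → limiting reagent.
Q consumed = (1/3) × 8.184 = 2.728 mol
Q remaining = 4.823 − 2.728 = 2.095 mol
mass = 2.095 × 230.17 = 482.2 g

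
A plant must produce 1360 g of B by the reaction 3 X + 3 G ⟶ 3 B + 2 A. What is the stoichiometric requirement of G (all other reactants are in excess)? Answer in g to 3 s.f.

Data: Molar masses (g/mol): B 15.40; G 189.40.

n(B) = 1360 / 15.40 = 88.31 mol
n(G) = (3/3) × 88.31 = 88.31 mol
mass = 88.31 × 189.40 = 16730 g

16700 g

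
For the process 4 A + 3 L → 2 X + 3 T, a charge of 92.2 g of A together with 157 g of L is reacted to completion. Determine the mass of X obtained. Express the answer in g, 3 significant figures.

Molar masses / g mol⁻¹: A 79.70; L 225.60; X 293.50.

n(A) = 92.20 / 79.70 = 1.157 mol
n(L) = 157.0 / 225.60 = 0.6959 mol
n/ν for A = 1.157/4 = 0.2893
n/ν for L = 0.6959/3 = 0.2320
Smallest n/ν is L → limiting reagent.
n(X) = (2/3) × 0.6959 = 0.4639 mol
mass = 0.4639 × 293.50 = 136.2 g

136 g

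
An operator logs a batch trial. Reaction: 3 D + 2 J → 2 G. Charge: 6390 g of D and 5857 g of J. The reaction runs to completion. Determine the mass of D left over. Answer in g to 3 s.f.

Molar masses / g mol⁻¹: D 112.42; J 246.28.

n(D) = 6390 / 112.42 = 56.84 mol
n(J) = 5857 / 246.28 = 23.78 mol
n/ν for D = 56.84/3 = 18.95
n/ν for J = 23.78/2 = 11.89
Smallest n/ν is J → limiting reagent.
D consumed = (3/2) × 23.78 = 35.67 mol
D remaining = 56.84 − 35.67 = 21.17 mol
mass = 21.17 × 112.42 = 2380 g

2380 g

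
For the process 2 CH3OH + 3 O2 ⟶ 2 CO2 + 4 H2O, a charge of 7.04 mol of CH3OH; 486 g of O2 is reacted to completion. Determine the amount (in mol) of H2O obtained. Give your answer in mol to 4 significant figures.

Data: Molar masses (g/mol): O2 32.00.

n(CH3OH) = 7.040 mol
n(O2) = 486.0 / 32.00 = 15.19 mol
n/ν for CH3OH = 7.040/2 = 3.520
n/ν for O2 = 15.19/3 = 5.063
Smallest n/ν is CH3OH → limiting reagent.
n(H2O) = (4/2) × 7.040 = 14.08 mol

14.08 mol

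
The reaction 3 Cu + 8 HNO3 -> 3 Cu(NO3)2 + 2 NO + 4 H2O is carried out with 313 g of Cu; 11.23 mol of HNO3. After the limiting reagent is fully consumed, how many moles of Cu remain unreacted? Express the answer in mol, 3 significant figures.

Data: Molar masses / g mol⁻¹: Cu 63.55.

n(Cu) = 313.0 / 63.55 = 4.925 mol
n(HNO3) = 11.23 mol
n/ν → Cu: 1.642, HNO3: 1.404; HNO3 is limiting.
Cu consumed = (3/8) × 11.23 = 4.211 mol
Cu remaining = 4.925 − 4.211 = 0.7140 mol

0.714 mol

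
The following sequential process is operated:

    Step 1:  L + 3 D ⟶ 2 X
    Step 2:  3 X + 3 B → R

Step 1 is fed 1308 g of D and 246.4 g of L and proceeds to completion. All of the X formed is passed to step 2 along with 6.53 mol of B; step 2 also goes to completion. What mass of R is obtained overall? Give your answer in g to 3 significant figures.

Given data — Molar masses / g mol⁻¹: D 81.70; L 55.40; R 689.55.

1500 g

Step 1:
n(D) = 1308 / 81.70 = 16.01 mol
n(L) = 246.4 / 55.40 = 4.448 mol
n/ν for D = 16.01/3 = 5.337
n/ν for L = 4.448/1 = 4.448
Smallest n/ν is L → limiting reagent.
n(X) produced = (2/1) × 4.448 = 8.896 mol
Step 2:
n(X) available = 8.896 mol
n(B) = 6.530 mol
n/ν for X = 8.896/3 = 2.965
n/ν for B = 6.530/3 = 2.177
Smallest n/ν is B → limiting reagent.
n(R) = (1/3) × 6.530 = 2.177 mol
mass = 2.177 × 689.55 = 1501 g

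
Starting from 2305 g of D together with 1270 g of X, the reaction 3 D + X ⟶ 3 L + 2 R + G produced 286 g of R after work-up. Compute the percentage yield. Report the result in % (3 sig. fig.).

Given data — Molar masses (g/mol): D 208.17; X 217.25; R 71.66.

n(D) = 2305 / 208.17 = 11.07 mol
n(X) = 1270 / 217.25 = 5.846 mol
n/ν for D = 11.07/3 = 3.690
n/ν for X = 5.846/1 = 5.846
Smallest n/ν is D → limiting reagent.
theoretical n(R) = (2/3) × 11.07 = 7.380 mol → 528.9 g
% yield = 286 / 528.9 × 100 = 54.07 %

54.1 %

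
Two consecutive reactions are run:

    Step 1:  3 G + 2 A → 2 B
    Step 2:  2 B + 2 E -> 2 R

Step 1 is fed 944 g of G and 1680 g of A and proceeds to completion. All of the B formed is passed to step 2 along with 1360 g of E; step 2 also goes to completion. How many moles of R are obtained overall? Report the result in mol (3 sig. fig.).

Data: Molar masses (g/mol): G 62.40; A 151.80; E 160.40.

8.48 mol

Step 1:
n(G) = 944.0 / 62.40 = 15.13 mol
n(A) = 1680 / 151.80 = 11.07 mol
n/ν → G: 5.043, A: 5.535; G is limiting.
n(B) produced = (2/3) × 15.13 = 10.09 mol
Step 2:
n(B) available = 10.09 mol
n(E) = 1360 / 160.40 = 8.479 mol
n/ν → B: 5.045, E: 4.240; E is limiting.
n(R) = (2/2) × 8.479 = 8.479 mol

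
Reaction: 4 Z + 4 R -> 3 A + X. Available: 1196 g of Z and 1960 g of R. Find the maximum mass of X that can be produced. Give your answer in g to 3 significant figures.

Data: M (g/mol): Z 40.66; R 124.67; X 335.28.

1320 g

n(Z) = 1196 / 40.66 = 29.41 mol
n(R) = 1960 / 124.67 = 15.72 mol
n/ν → Z: 7.353, R: 3.930; R is limiting.
n(X) = (1/4) × 15.72 = 3.930 mol
mass = 3.930 × 335.28 = 1318 g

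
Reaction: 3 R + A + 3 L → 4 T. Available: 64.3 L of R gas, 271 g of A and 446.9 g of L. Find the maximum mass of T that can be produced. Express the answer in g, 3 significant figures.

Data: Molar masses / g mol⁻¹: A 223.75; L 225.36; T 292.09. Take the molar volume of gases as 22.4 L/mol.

n(R) = 64.30 / 22.4 = 2.871 mol
n(A) = 271.0 / 223.75 = 1.211 mol
n(L) = 446.9 / 225.36 = 1.983 mol
n/ν for R = 2.871/3 = 0.9570
n/ν for A = 1.211/1 = 1.211
n/ν for L = 1.983/3 = 0.6610
Smallest n/ν is L → limiting reagent.
n(T) = (4/3) × 1.983 = 2.644 mol
mass = 2.644 × 292.09 = 772.3 g

772 g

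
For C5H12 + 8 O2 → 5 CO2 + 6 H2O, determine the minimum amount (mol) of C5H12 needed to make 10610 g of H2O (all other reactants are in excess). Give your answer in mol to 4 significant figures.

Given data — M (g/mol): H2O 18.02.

n(H2O) = 10610 / 18.02 = 588.8 mol
n(C5H12) = (1/6) × 588.8 = 98.13 mol

98.13 mol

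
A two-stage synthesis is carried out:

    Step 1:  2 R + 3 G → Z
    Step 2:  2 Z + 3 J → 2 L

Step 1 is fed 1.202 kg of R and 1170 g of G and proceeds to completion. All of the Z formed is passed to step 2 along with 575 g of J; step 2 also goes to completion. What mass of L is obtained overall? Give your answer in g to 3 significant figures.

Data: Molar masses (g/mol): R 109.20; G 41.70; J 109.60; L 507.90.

Step 1:
n(R) = 1.202×1000 / 109.20 = 11.01 mol
n(G) = 1170 / 41.70 = 28.06 mol
n/ν → R: 5.505, G: 9.353; R is limiting.
n(Z) produced = (1/2) × 11.01 = 5.505 mol
Step 2:
n(Z) available = 5.505 mol
n(J) = 575.0 / 109.60 = 5.246 mol
n/ν → Z: 2.753, J: 1.749; J is limiting.
n(L) = (2/3) × 5.246 = 3.497 mol
mass = 3.497 × 507.90 = 1776 g

1780 g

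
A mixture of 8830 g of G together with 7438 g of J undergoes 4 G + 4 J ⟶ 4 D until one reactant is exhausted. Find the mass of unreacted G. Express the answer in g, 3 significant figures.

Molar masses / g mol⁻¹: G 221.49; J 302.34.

3380 g

n(G) = 8830 / 221.49 = 39.87 mol
n(J) = 7438 / 302.34 = 24.60 mol
n/ν for G = 39.87/4 = 9.968
n/ν for J = 24.60/4 = 6.150
Smallest n/ν is J → limiting reagent.
G consumed = (4/4) × 24.60 = 24.60 mol
G remaining = 39.87 − 24.60 = 15.27 mol
mass = 15.27 × 221.49 = 3382 g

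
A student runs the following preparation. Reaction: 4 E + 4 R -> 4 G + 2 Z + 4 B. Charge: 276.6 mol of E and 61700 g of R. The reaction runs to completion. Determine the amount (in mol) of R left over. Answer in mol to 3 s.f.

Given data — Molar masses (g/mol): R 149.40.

136 mol

n(E) = 276.6 mol
n(R) = 61700 / 149.40 = 413.0 mol
n/ν for E = 276.6/4 = 69.15
n/ν for R = 413.0/4 = 103.3
Smallest n/ν is E → limiting reagent.
R consumed = (4/4) × 276.6 = 276.6 mol
R remaining = 413.0 − 276.6 = 136.4 mol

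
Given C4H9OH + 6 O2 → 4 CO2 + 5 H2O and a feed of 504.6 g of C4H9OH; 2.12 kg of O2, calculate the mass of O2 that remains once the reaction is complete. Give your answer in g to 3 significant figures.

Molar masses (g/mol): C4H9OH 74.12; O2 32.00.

n(C4H9OH) = 504.6 / 74.12 = 6.808 mol
n(O2) = 2.120×1000 / 32.00 = 66.25 mol
n/ν → C4H9OH: 6.808, O2: 11.04; C4H9OH is limiting.
O2 consumed = (6/1) × 6.808 = 40.85 mol
O2 remaining = 66.25 − 40.85 = 25.40 mol
mass = 25.40 × 32.00 = 812.8 g

813 g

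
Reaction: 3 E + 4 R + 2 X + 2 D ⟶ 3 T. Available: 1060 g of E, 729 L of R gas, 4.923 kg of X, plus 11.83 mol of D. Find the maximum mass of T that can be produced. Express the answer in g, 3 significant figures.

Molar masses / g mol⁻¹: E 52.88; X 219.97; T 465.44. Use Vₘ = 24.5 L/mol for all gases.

n(E) = 1060 / 52.88 = 20.05 mol
n(R) = 729.0 / 24.5 = 29.76 mol
n(X) = 4.923×1000 / 219.97 = 22.38 mol
n(D) = 11.83 mol
n/ν for E = 20.05/3 = 6.683
n/ν for R = 29.76/4 = 7.440
n/ν for X = 22.38/2 = 11.19
n/ν for D = 11.83/2 = 5.915
Smallest n/ν is D → limiting reagent.
n(T) = (3/2) × 11.83 = 17.75 mol
mass = 17.75 × 465.44 = 8262 g

8260 g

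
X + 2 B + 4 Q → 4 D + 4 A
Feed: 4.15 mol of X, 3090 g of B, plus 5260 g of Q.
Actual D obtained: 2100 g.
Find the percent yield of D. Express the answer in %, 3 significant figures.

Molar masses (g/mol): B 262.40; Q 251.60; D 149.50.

n(X) = 4.150 mol
n(B) = 3090 / 262.40 = 11.78 mol
n(Q) = 5260 / 251.60 = 20.91 mol
n/ν → X: 4.150, B: 5.890, Q: 5.228; X is limiting.
theoretical n(D) = (4/1) × 4.150 = 16.60 mol → 2482 g
% yield = 2100 / 2482 × 100 = 84.61 %

84.6 %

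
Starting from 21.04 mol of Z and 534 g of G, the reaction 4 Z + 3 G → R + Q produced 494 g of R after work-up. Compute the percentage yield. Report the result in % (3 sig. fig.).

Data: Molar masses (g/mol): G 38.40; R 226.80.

47.0 %

n(Z) = 21.04 mol
n(G) = 534.0 / 38.40 = 13.91 mol
n/ν for Z = 21.04/4 = 5.260
n/ν for G = 13.91/3 = 4.637
Smallest n/ν is G → limiting reagent.
theoretical n(R) = (1/3) × 13.91 = 4.637 mol → 1052 g
% yield = 494 / 1052 × 100 = 46.96 %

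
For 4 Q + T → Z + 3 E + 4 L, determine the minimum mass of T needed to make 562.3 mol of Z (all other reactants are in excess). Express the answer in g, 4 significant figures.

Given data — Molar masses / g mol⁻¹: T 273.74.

n(Z) = 562.3 mol
n(T) = (1/1) × 562.3 = 562.3 mol
mass = 562.3 × 273.74 = 153900 g

153900 g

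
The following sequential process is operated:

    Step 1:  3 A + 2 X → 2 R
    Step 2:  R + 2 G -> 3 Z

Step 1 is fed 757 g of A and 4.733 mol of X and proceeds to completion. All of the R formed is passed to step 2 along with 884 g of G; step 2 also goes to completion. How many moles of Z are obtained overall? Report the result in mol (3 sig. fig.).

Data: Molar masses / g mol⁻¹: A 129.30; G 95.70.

Step 1:
n(A) = 757.0 / 129.30 = 5.855 mol
n(X) = 4.733 mol
n/ν → A: 1.952, X: 2.367; A is limiting.
n(R) produced = (2/3) × 5.855 = 3.903 mol
Step 2:
n(R) available = 3.903 mol
n(G) = 884.0 / 95.70 = 9.237 mol
n/ν → R: 3.903, G: 4.619; R is limiting.
n(Z) = (3/1) × 3.903 = 11.71 mol

11.7 mol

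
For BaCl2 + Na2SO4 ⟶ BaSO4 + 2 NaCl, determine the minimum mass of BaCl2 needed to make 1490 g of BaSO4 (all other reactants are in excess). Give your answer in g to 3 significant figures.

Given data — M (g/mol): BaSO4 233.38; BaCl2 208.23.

1330 g

n(BaSO4) = 1490 / 233.38 = 6.384 mol
n(BaCl2) = (1/1) × 6.384 = 6.384 mol
mass = 6.384 × 208.23 = 1329 g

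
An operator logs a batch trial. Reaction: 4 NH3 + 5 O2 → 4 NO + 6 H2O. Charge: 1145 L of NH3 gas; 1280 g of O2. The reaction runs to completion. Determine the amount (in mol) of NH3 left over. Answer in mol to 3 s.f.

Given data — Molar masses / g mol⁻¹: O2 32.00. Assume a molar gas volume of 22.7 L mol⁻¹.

18.4 mol

n(NH3) = 1145 / 22.7 = 50.44 mol
n(O2) = 1280 / 32.00 = 40.00 mol
n/ν → NH3: 12.61, O2: 8.000; O2 is limiting.
NH3 consumed = (4/5) × 40.00 = 32.00 mol
NH3 remaining = 50.44 − 32.00 = 18.44 mol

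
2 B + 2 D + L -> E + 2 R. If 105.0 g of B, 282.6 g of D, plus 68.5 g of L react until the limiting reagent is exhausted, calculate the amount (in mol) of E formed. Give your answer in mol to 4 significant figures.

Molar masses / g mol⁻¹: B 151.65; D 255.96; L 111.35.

0.3462 mol

n(B) = 105.0 / 151.65 = 0.6924 mol
n(D) = 282.6 / 255.96 = 1.104 mol
n(L) = 68.50 / 111.35 = 0.6152 mol
n/ν for B = 0.6924/2 = 0.3462
n/ν for D = 1.104/2 = 0.5520
n/ν for L = 0.6152/1 = 0.6152
Smallest n/ν is B → limiting reagent.
n(E) = (1/2) × 0.6924 = 0.3462 mol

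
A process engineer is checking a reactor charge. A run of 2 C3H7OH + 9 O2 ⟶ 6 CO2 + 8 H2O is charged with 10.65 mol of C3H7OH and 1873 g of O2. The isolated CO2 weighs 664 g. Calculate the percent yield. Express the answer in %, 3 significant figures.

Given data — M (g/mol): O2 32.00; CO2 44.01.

47.2 %

n(C3H7OH) = 10.65 mol
n(O2) = 1873 / 32.00 = 58.53 mol
n/ν for C3H7OH = 10.65/2 = 5.325
n/ν for O2 = 58.53/9 = 6.503
Smallest n/ν is C3H7OH → limiting reagent.
theoretical n(CO2) = (6/2) × 10.65 = 31.95 mol → 1406 g
% yield = 664 / 1406 × 100 = 47.23 %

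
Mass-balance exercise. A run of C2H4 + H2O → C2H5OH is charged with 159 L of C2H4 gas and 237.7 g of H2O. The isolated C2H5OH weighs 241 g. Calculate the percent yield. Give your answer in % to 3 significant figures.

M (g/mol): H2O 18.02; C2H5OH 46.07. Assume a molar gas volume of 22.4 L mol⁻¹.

73.7 %

n(C2H4) = 159.0 / 22.4 = 7.098 mol
n(H2O) = 237.7 / 18.02 = 13.19 mol
n/ν for C2H4 = 7.098/1 = 7.098
n/ν for H2O = 13.19/1 = 13.19
Smallest n/ν is C2H4 → limiting reagent.
theoretical n(C2H5OH) = (1/1) × 7.098 = 7.098 mol → 327.0 g
% yield = 241 / 327.0 × 100 = 73.70 %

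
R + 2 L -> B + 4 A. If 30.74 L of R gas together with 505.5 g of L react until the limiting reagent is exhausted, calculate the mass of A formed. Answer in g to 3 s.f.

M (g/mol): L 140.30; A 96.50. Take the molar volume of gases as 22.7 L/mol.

523 g

n(R) = 30.74 / 22.7 = 1.354 mol
n(L) = 505.5 / 140.30 = 3.603 mol
n/ν for R = 1.354/1 = 1.354
n/ν for L = 3.603/2 = 1.802
Smallest n/ν is R → limiting reagent.
n(A) = (4/1) × 1.354 = 5.416 mol
mass = 5.416 × 96.50 = 522.6 g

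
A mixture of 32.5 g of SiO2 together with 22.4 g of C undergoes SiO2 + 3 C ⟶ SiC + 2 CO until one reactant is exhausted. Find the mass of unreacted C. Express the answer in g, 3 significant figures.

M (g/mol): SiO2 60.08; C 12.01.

n(SiO2) = 32.50 / 60.08 = 0.5409 mol
n(C) = 22.40 / 12.01 = 1.865 mol
n/ν for SiO2 = 0.5409/1 = 0.5409
n/ν for C = 1.865/3 = 0.6217
Smallest n/ν is SiO2 → limiting reagent.
C consumed = (3/1) × 0.5409 = 1.623 mol
C remaining = 1.865 − 1.623 = 0.2420 mol
mass = 0.2420 × 12.01 = 2.906 g

2.91 g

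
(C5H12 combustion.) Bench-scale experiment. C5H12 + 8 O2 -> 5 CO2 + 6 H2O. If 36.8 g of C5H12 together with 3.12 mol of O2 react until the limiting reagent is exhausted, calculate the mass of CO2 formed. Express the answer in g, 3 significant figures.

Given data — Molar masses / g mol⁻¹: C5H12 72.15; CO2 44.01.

n(C5H12) = 36.80 / 72.15 = 0.5100 mol
n(O2) = 3.120 mol
n/ν for C5H12 = 0.5100/1 = 0.5100
n/ν for O2 = 3.120/8 = 0.3900
Smallest n/ν is O2 → limiting reagent.
n(CO2) = (5/8) × 3.120 = 1.950 mol
mass = 1.950 × 44.01 = 85.82 g

85.8 g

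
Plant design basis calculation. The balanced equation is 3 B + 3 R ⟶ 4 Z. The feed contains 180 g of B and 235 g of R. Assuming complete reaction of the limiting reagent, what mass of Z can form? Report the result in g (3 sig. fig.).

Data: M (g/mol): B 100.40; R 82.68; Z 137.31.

328 g

n(B) = 180.0 / 100.40 = 1.793 mol
n(R) = 235.0 / 82.68 = 2.842 mol
n/ν for B = 1.793/3 = 0.5977
n/ν for R = 2.842/3 = 0.9473
Smallest n/ν is B → limiting reagent.
n(Z) = (4/3) × 1.793 = 2.391 mol
mass = 2.391 × 137.31 = 328.3 g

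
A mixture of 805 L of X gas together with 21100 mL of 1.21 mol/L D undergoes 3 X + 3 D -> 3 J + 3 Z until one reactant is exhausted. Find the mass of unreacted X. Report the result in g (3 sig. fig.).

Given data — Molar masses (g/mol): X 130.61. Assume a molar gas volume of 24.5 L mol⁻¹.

n(X) = 805.0 / 24.5 = 32.86 mol
n(D) = 1.21 × 21100/1000 = 25.53 mol
n/ν for X = 32.86/3 = 10.95
n/ν for D = 25.53/3 = 8.510
Smallest n/ν is D → limiting reagent.
X consumed = (3/3) × 25.53 = 25.53 mol
X remaining = 32.86 − 25.53 = 7.330 mol
mass = 7.330 × 130.61 = 957.4 g

957 g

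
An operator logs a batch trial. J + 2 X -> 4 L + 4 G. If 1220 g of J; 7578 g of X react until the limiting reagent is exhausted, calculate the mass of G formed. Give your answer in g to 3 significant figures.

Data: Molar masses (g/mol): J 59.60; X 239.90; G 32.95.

2080 g

n(J) = 1220 / 59.60 = 20.47 mol
n(X) = 7578 / 239.90 = 31.59 mol
n/ν for J = 20.47/1 = 20.47
n/ν for X = 31.59/2 = 15.80
Smallest n/ν is X → limiting reagent.
n(G) = (4/2) × 31.59 = 63.18 mol
mass = 63.18 × 32.95 = 2082 g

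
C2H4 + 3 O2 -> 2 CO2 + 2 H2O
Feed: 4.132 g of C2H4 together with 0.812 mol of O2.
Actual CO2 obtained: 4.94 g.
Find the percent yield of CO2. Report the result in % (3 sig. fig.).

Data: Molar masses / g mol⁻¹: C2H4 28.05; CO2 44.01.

n(C2H4) = 4.132 / 28.05 = 0.1473 mol
n(O2) = 0.8120 mol
n/ν for C2H4 = 0.1473/1 = 0.1473
n/ν for O2 = 0.8120/3 = 0.2707
Smallest n/ν is C2H4 → limiting reagent.
theoretical n(CO2) = (2/1) × 0.1473 = 0.2946 mol → 12.97 g
% yield = 4.94 / 12.97 × 100 = 38.09 %

38.1 %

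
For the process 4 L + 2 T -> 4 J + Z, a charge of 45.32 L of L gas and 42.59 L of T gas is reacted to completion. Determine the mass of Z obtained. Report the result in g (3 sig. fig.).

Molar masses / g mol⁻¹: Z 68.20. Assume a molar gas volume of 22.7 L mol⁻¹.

n(L) = 45.32 / 22.7 = 1.996 mol
n(T) = 42.59 / 22.7 = 1.876 mol
n/ν for L = 1.996/4 = 0.4990
n/ν for T = 1.876/2 = 0.9380
Smallest n/ν is L → limiting reagent.
n(Z) = (1/4) × 1.996 = 0.4990 mol
mass = 0.4990 × 68.20 = 34.03 g

34.0 g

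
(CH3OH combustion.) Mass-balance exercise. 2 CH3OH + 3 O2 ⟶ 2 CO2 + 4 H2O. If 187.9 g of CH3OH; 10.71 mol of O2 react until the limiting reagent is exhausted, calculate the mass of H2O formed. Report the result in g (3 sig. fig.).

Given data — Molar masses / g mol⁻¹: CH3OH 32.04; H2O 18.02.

n(CH3OH) = 187.9 / 32.04 = 5.865 mol
n(O2) = 10.71 mol
n/ν for CH3OH = 5.865/2 = 2.933
n/ν for O2 = 10.71/3 = 3.570
Smallest n/ν is CH3OH → limiting reagent.
n(H2O) = (4/2) × 5.865 = 11.73 mol
mass = 11.73 × 18.02 = 211.4 g

211 g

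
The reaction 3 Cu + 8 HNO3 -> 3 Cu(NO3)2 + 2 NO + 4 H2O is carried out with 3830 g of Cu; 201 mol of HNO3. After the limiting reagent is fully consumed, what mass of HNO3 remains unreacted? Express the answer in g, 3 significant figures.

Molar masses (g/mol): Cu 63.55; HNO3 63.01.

2540 g

n(Cu) = 3830 / 63.55 = 60.27 mol
n(HNO3) = 201.0 mol
n/ν for Cu = 60.27/3 = 20.09
n/ν for HNO3 = 201.0/8 = 25.13
Smallest n/ν is Cu → limiting reagent.
HNO3 consumed = (8/3) × 60.27 = 160.7 mol
HNO3 remaining = 201.0 − 160.7 = 40.30 mol
mass = 40.30 × 63.01 = 2539 g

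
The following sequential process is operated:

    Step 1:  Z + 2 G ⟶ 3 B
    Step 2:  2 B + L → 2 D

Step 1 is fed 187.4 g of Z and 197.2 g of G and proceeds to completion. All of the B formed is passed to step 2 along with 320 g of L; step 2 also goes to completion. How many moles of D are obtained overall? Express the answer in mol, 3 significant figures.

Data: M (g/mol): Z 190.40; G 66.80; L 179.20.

Step 1:
n(Z) = 187.4 / 190.40 = 0.9842 mol
n(G) = 197.2 / 66.80 = 2.952 mol
n/ν for Z = 0.9842/1 = 0.9842
n/ν for G = 2.952/2 = 1.476
Smallest n/ν is Z → limiting reagent.
n(B) produced = (3/1) × 0.9842 = 2.953 mol
Step 2:
n(B) available = 2.953 mol
n(L) = 320.0 / 179.20 = 1.786 mol
n/ν for B = 2.953/2 = 1.477
n/ν for L = 1.786/1 = 1.786
Smallest n/ν is B → limiting reagent.
n(D) = (2/2) × 2.953 = 2.953 mol

2.95 mol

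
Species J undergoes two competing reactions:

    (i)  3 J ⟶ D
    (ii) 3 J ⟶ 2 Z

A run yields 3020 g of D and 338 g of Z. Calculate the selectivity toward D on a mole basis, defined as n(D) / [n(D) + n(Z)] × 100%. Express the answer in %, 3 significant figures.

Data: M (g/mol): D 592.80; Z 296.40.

n(D) = 3020 / 592.80 = 5.094 mol
n(Z) = 338 / 296.40 = 1.140 mol
selectivity = 5.094/(5.094+1.140) × 100 = 81.71 %

81.7 %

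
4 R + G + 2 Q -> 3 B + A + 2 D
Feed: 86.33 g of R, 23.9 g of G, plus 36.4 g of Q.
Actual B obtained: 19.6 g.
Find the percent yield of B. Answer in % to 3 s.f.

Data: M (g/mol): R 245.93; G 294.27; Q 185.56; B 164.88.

n(R) = 86.33 / 245.93 = 0.3510 mol
n(G) = 23.90 / 294.27 = 0.08122 mol
n(Q) = 36.40 / 185.56 = 0.1962 mol
n/ν → R: 0.08775, G: 0.08122, Q: 0.09810; G is limiting.
theoretical n(B) = (3/1) × 0.08122 = 0.2437 mol → 40.18 g
% yield = 19.6 / 40.18 × 100 = 48.78 %

48.8 %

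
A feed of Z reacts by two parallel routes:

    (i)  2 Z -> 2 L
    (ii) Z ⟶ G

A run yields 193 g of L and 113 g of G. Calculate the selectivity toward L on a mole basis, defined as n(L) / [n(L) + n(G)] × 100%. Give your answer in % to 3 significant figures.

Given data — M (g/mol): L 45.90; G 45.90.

63.1 %

n(L) = 193 / 45.90 = 4.205 mol
n(G) = 113 / 45.90 = 2.462 mol
selectivity = 4.205/(4.205+2.462) × 100 = 63.07 %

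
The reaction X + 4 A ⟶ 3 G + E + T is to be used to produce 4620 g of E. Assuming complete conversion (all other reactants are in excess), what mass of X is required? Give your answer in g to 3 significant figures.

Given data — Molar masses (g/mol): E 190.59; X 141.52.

3430 g

n(E) = 4620 / 190.59 = 24.24 mol
n(X) = (1/1) × 24.24 = 24.24 mol
mass = 24.24 × 141.52 = 3430 g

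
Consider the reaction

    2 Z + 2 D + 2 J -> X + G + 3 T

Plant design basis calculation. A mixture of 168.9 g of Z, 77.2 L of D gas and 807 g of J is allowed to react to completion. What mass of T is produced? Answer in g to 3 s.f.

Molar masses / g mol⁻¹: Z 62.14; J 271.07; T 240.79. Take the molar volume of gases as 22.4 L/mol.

982 g

n(Z) = 168.9 / 62.14 = 2.718 mol
n(D) = 77.20 / 22.4 = 3.446 mol
n(J) = 807.0 / 271.07 = 2.977 mol
n/ν → Z: 1.359, D: 1.723, J: 1.489; Z is limiting.
n(T) = (3/2) × 2.718 = 4.077 mol
mass = 4.077 × 240.79 = 981.7 g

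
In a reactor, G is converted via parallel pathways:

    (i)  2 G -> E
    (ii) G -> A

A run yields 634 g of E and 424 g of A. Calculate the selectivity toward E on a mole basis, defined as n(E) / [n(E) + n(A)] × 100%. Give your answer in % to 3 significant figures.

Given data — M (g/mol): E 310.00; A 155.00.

42.8 %

n(E) = 634 / 310.00 = 2.045 mol
n(A) = 424 / 155.00 = 2.735 mol
selectivity = 2.045/(2.045+2.735) × 100 = 42.78 %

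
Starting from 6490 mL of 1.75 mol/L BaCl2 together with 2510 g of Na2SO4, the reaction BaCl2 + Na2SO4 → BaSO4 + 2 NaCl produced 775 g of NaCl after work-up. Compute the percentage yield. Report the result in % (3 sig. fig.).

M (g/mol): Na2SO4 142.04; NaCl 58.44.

58.4 %

n(BaCl2) = 1.75 × 6490/1000 = 11.36 mol
n(Na2SO4) = 2510 / 142.04 = 17.67 mol
n/ν for BaCl2 = 11.36/1 = 11.36
n/ν for Na2SO4 = 17.67/1 = 17.67
Smallest n/ν is BaCl2 → limiting reagent.
theoretical n(NaCl) = (2/1) × 11.36 = 22.72 mol → 1328 g
% yield = 775 / 1328 × 100 = 58.36 %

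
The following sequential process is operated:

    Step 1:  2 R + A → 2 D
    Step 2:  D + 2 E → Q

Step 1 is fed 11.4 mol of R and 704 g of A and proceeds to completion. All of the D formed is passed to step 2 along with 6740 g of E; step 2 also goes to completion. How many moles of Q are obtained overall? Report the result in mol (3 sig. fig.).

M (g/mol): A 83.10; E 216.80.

Step 1:
n(R) = 11.40 mol
n(A) = 704.0 / 83.10 = 8.472 mol
n/ν for R = 11.40/2 = 5.700
n/ν for A = 8.472/1 = 8.472
Smallest n/ν is R → limiting reagent.
n(D) produced = (2/2) × 11.40 = 11.40 mol
Step 2:
n(D) available = 11.40 mol
n(E) = 6740 / 216.80 = 31.09 mol
n/ν for D = 11.40/1 = 11.40
n/ν for E = 31.09/2 = 15.55
Smallest n/ν is D → limiting reagent.
n(Q) = (1/1) × 11.40 = 11.40 mol

11.4 mol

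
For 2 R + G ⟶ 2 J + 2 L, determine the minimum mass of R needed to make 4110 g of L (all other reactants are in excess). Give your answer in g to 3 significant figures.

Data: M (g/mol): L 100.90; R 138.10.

n(L) = 4110 / 100.90 = 40.73 mol
n(R) = (2/2) × 40.73 = 40.73 mol
mass = 40.73 × 138.10 = 5625 g

5630 g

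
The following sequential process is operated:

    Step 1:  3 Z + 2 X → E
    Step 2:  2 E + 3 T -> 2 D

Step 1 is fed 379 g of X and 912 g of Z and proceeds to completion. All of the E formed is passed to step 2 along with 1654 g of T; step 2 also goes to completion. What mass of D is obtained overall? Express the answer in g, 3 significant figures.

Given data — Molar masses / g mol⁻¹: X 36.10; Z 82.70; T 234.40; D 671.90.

Step 1:
n(X) = 379.0 / 36.10 = 10.50 mol
n(Z) = 912.0 / 82.70 = 11.03 mol
n/ν for X = 10.50/2 = 5.250
n/ν for Z = 11.03/3 = 3.677
Smallest n/ν is Z → limiting reagent.
n(E) produced = (1/3) × 11.03 = 3.677 mol
Step 2:
n(E) available = 3.677 mol
n(T) = 1654 / 234.40 = 7.056 mol
n/ν for E = 3.677/2 = 1.839
n/ν for T = 7.056/3 = 2.352
Smallest n/ν is E → limiting reagent.
n(D) = (2/2) × 3.677 = 3.677 mol
mass = 3.677 × 671.90 = 2471 g

2470 g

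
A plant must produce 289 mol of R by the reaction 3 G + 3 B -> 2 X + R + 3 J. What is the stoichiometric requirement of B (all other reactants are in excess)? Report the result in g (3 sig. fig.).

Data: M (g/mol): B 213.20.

n(R) = 289.0 mol
n(B) = (3/1) × 289.0 = 867.0 mol
mass = 867.0 × 213.20 = 184800 g

185000 g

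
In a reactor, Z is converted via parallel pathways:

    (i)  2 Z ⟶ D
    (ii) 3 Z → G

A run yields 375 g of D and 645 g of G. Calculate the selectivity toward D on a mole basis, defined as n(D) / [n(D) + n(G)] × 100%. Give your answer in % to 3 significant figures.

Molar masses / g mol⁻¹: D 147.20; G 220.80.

n(D) = 375 / 147.20 = 2.548 mol
n(G) = 645 / 220.80 = 2.921 mol
selectivity = 2.548/(2.548+2.921) × 100 = 46.59 %

46.6 %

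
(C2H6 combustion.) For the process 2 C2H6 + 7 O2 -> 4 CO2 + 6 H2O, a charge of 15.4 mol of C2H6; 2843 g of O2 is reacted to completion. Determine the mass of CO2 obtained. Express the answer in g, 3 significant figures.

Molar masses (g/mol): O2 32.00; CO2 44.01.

1360 g

n(C2H6) = 15.40 mol
n(O2) = 2843 / 32.00 = 88.84 mol
n/ν → C2H6: 7.700, O2: 12.69; C2H6 is limiting.
n(CO2) = (4/2) × 15.40 = 30.80 mol
mass = 30.80 × 44.01 = 1356 g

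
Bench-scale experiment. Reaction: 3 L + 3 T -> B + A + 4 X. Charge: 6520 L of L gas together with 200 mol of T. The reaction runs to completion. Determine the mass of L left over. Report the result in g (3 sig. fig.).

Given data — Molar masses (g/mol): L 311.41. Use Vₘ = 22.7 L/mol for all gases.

n(L) = 6520 / 22.7 = 287.2 mol
n(T) = 200.0 mol
n/ν for L = 287.2/3 = 95.73
n/ν for T = 200.0/3 = 66.67
Smallest n/ν is T → limiting reagent.
L consumed = (3/3) × 200.0 = 200.0 mol
L remaining = 287.2 − 200.0 = 87.20 mol
mass = 87.20 × 311.41 = 27150 g

27200 g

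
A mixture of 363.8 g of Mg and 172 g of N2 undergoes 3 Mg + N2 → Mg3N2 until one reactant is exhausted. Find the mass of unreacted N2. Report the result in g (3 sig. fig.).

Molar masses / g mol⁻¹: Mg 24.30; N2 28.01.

32.2 g

n(Mg) = 363.8 / 24.30 = 14.97 mol
n(N2) = 172.0 / 28.01 = 6.141 mol
n/ν for Mg = 14.97/3 = 4.990
n/ν for N2 = 6.141/1 = 6.141
Smallest n/ν is Mg → limiting reagent.
N2 consumed = (1/3) × 14.97 = 4.990 mol
N2 remaining = 6.141 − 4.990 = 1.151 mol
mass = 1.151 × 28.01 = 32.24 g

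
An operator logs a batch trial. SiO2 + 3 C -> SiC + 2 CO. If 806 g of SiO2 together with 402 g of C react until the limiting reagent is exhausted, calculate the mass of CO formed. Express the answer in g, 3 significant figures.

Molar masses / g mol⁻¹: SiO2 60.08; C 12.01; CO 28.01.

n(SiO2) = 806.0 / 60.08 = 13.42 mol
n(C) = 402.0 / 12.01 = 33.47 mol
n/ν for SiO2 = 13.42/1 = 13.42
n/ν for C = 33.47/3 = 11.16
Smallest n/ν is C → limiting reagent.
n(CO) = (2/3) × 33.47 = 22.31 mol
mass = 22.31 × 28.01 = 624.9 g

625 g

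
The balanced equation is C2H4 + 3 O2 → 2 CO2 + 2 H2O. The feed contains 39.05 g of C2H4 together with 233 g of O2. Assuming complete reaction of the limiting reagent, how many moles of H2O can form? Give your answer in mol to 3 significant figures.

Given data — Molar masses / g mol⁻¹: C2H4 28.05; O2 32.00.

n(C2H4) = 39.05 / 28.05 = 1.392 mol
n(O2) = 233.0 / 32.00 = 7.281 mol
n/ν for C2H4 = 1.392/1 = 1.392
n/ν for O2 = 7.281/3 = 2.427
Smallest n/ν is C2H4 → limiting reagent.
n(H2O) = (2/1) × 1.392 = 2.784 mol

2.78 mol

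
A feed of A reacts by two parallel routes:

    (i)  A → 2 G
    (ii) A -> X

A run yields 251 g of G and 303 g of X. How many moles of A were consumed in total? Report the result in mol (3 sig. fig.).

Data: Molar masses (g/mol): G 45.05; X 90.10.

n(G) = 251 / 45.05 = 5.572 mol
n(X) = 303 / 90.10 = 3.363 mol
n(A) via (i) = (1/2)×5.572 = 2.786 mol
n(A) via (ii) = (1/1)×3.363 = 3.363 mol
total n(A) = 2.786 + 3.363 = 6.149 mol

6.15 mol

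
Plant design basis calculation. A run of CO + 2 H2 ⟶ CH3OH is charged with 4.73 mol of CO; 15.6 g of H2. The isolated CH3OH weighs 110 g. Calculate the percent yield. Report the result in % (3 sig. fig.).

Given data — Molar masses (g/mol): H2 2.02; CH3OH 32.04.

88.9 %

n(CO) = 4.730 mol
n(H2) = 15.60 / 2.02 = 7.723 mol
n/ν → CO: 4.730, H2: 3.862; H2 is limiting.
theoretical n(CH3OH) = (1/2) × 7.723 = 3.862 mol → 123.7 g
% yield = 110 / 123.7 × 100 = 88.92 %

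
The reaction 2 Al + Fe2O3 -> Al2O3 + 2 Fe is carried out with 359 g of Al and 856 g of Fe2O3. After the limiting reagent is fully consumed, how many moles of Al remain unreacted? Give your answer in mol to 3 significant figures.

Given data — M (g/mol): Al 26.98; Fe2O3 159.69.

2.59 mol

n(Al) = 359.0 / 26.98 = 13.31 mol
n(Fe2O3) = 856.0 / 159.69 = 5.360 mol
n/ν for Al = 13.31/2 = 6.655
n/ν for Fe2O3 = 5.360/1 = 5.360
Smallest n/ν is Fe2O3 → limiting reagent.
Al consumed = (2/1) × 5.360 = 10.72 mol
Al remaining = 13.31 − 10.72 = 2.590 mol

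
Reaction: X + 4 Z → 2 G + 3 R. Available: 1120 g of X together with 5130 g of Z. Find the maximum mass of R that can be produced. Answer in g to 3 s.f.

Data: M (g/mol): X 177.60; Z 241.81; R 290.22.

4620 g

n(X) = 1120 / 177.60 = 6.306 mol
n(Z) = 5130 / 241.81 = 21.22 mol
n/ν for X = 6.306/1 = 6.306
n/ν for Z = 21.22/4 = 5.305
Smallest n/ν is Z → limiting reagent.
n(R) = (3/4) × 21.22 = 15.92 mol
mass = 15.92 × 290.22 = 4620 g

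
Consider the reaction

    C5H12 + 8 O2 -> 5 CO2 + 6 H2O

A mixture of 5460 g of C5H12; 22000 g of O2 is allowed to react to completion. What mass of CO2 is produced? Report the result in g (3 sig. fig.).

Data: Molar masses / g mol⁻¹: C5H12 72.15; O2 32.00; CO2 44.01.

n(C5H12) = 5460 / 72.15 = 75.68 mol
n(O2) = 22000 / 32.00 = 687.5 mol
n/ν → C5H12: 75.68, O2: 85.94; C5H12 is limiting.
n(CO2) = (5/1) × 75.68 = 378.4 mol
mass = 378.4 × 44.01 = 16650 g

16700 g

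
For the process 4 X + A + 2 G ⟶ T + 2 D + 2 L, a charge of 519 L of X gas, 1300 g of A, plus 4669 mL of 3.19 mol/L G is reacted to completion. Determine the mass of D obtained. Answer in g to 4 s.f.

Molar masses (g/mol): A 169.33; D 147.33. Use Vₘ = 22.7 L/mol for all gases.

1684 g

n(X) = 519.0 / 22.7 = 22.86 mol
n(A) = 1300 / 169.33 = 7.677 mol
n(G) = 3.19 × 4669/1000 = 14.89 mol
n/ν for X = 22.86/4 = 5.715
n/ν for A = 7.677/1 = 7.677
n/ν for G = 14.89/2 = 7.445
Smallest n/ν is X → limiting reagent.
n(D) = (2/4) × 22.86 = 11.43 mol
mass = 11.43 × 147.33 = 1684 g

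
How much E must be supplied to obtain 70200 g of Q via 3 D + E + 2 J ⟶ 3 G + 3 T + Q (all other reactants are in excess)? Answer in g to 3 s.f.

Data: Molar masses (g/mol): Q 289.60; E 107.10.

26000 g

n(Q) = 70200 / 289.60 = 242.4 mol
n(E) = (1/1) × 242.4 = 242.4 mol
mass = 242.4 × 107.10 = 25960 g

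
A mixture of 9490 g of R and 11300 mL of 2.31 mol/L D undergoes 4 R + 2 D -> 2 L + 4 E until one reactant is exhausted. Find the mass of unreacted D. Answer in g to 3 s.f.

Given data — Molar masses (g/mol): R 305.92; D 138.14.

n(R) = 9490 / 305.92 = 31.02 mol
n(D) = 2.31 × 11300/1000 = 26.10 mol
n/ν for R = 31.02/4 = 7.755
n/ν for D = 26.10/2 = 13.05
Smallest n/ν is R → limiting reagent.
D consumed = (2/4) × 31.02 = 15.51 mol
D remaining = 26.10 − 15.51 = 10.59 mol
mass = 10.59 × 138.14 = 1463 g

1460 g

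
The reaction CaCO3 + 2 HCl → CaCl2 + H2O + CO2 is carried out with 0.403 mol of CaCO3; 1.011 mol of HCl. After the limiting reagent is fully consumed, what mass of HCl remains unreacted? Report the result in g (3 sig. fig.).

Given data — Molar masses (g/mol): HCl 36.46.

7.47 g

n(CaCO3) = 0.4030 mol
n(HCl) = 1.011 mol
n/ν for CaCO3 = 0.4030/1 = 0.4030
n/ν for HCl = 1.011/2 = 0.5055
Smallest n/ν is CaCO3 → limiting reagent.
HCl consumed = (2/1) × 0.4030 = 0.8060 mol
HCl remaining = 1.011 − 0.8060 = 0.2050 mol
mass = 0.2050 × 36.46 = 7.474 g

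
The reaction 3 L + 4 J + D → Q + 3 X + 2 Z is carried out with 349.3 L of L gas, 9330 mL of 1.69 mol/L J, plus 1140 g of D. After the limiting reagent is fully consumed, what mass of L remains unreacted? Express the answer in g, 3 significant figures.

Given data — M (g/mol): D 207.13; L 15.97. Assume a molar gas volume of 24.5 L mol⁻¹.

38.8 g

n(L) = 349.3 / 24.5 = 14.26 mol
n(J) = 1.69 × 9330/1000 = 15.77 mol
n(D) = 1140 / 207.13 = 5.504 mol
n/ν for L = 14.26/3 = 4.753
n/ν for J = 15.77/4 = 3.943
n/ν for D = 5.504/1 = 5.504
Smallest n/ν is J → limiting reagent.
L consumed = (3/4) × 15.77 = 11.83 mol
L remaining = 14.26 − 11.83 = 2.430 mol
mass = 2.430 × 15.97 = 38.81 g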